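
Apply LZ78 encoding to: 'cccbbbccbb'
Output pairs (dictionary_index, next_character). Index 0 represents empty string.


LZ78 encoding steps:
Dictionary: {0: ''}
Step 1: w='' (idx 0), next='c' -> output (0, 'c'), add 'c' as idx 1
Step 2: w='c' (idx 1), next='c' -> output (1, 'c'), add 'cc' as idx 2
Step 3: w='' (idx 0), next='b' -> output (0, 'b'), add 'b' as idx 3
Step 4: w='b' (idx 3), next='b' -> output (3, 'b'), add 'bb' as idx 4
Step 5: w='cc' (idx 2), next='b' -> output (2, 'b'), add 'ccb' as idx 5
Step 6: w='b' (idx 3), end of input -> output (3, '')


Encoded: [(0, 'c'), (1, 'c'), (0, 'b'), (3, 'b'), (2, 'b'), (3, '')]


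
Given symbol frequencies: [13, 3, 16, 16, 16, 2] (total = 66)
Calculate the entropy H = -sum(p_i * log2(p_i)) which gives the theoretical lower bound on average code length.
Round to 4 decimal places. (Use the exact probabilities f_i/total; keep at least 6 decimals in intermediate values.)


Per-symbol terms -p_i * log2(p_i) with p_i = f_i/66:
  p = 13/66 = 0.196970: log2(p) = -2.343954, -p*log2(p) = 0.461688
  p = 3/66 = 0.045455: log2(p) = -4.459432, -p*log2(p) = 0.202701
  p = 16/66 = 0.242424: log2(p) = -2.044394, -p*log2(p) = 0.495611
  p = 16/66 = 0.242424: log2(p) = -2.044394, -p*log2(p) = 0.495611
  p = 16/66 = 0.242424: log2(p) = -2.044394, -p*log2(p) = 0.495611
  p = 2/66 = 0.030303: log2(p) = -5.044394, -p*log2(p) = 0.152860
H = 0.461688 + 0.202701 + 0.495611 + 0.495611 + 0.495611 + 0.152860 = 2.304082

H = 2.3041 bits/symbol


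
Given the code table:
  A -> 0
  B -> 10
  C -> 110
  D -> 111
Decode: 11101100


Decoding:
111 -> D
0 -> A
110 -> C
0 -> A


Result: DACA


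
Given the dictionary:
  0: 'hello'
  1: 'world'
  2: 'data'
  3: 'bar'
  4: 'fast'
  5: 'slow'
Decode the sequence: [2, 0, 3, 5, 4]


Look up each index in the dictionary:
  2 -> 'data'
  0 -> 'hello'
  3 -> 'bar'
  5 -> 'slow'
  4 -> 'fast'

Decoded: "data hello bar slow fast"


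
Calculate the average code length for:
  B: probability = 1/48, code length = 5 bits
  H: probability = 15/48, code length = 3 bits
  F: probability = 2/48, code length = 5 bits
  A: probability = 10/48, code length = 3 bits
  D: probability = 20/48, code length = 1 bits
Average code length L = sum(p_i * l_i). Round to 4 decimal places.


Weighted contributions p_i * l_i:
  B: (1/48) * 5 = 5/48
  H: (15/48) * 3 = 45/48
  F: (2/48) * 5 = 10/48
  A: (10/48) * 3 = 30/48
  D: (20/48) * 1 = 20/48
Sum = (5 + 45 + 10 + 30 + 20)/48 = 110/48

L = 110/48 = 2.2917 bits/symbol


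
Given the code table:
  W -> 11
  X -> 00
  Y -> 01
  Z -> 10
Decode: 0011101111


Decoding:
00 -> X
11 -> W
10 -> Z
11 -> W
11 -> W


Result: XWZWW


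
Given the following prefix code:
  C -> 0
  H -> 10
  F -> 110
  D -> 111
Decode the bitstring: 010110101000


Decoding step by step:
Bits 0 -> C
Bits 10 -> H
Bits 110 -> F
Bits 10 -> H
Bits 10 -> H
Bits 0 -> C
Bits 0 -> C


Decoded message: CHFHHCC


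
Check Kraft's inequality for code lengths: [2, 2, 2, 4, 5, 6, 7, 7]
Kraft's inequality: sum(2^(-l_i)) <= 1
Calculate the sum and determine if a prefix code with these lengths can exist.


Sum = 2^(-2) + 2^(-2) + 2^(-2) + 2^(-4) + 2^(-5) + 2^(-6) + 2^(-7) + 2^(-7)
    = 0.25 + 0.25 + 0.25 + 0.0625 + 0.03125 + 0.015625 + 0.0078125 + 0.0078125
    = 112/128 = 0.875
Since 0.875 <= 1, Kraft's inequality IS satisfied.
A prefix code with these lengths CAN exist.

Kraft sum = 0.875. Satisfied.


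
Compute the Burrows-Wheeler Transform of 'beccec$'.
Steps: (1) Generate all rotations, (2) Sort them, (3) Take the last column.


Rotations (sorted):
  0: $beccec -> last char: c
  1: beccec$ -> last char: $
  2: c$becce -> last char: e
  3: ccec$be -> last char: e
  4: cec$bec -> last char: c
  5: ec$becc -> last char: c
  6: eccec$b -> last char: b


BWT = c$eeccb


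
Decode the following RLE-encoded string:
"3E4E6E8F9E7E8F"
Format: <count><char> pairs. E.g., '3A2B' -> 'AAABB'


Expanding each <count><char> pair:
  3E -> 'EEE'
  4E -> 'EEEE'
  6E -> 'EEEEEE'
  8F -> 'FFFFFFFF'
  9E -> 'EEEEEEEEE'
  7E -> 'EEEEEEE'
  8F -> 'FFFFFFFF'

Decoded = EEEEEEEEEEEEEFFFFFFFFEEEEEEEEEEEEEEEEFFFFFFFF


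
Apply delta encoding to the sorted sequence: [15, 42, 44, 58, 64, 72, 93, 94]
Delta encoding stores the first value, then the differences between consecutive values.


First value: 15
Deltas:
  42 - 15 = 27
  44 - 42 = 2
  58 - 44 = 14
  64 - 58 = 6
  72 - 64 = 8
  93 - 72 = 21
  94 - 93 = 1


Delta encoded: [15, 27, 2, 14, 6, 8, 21, 1]


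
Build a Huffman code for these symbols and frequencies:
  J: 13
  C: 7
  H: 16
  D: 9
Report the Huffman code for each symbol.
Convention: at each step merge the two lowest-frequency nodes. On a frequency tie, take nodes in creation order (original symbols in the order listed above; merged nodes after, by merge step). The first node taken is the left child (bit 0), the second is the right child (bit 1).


Huffman tree construction:
Step 1: Merge C(7) + D(9) = 16
Step 2: Merge J(13) + H(16) = 29
Step 3: Merge (C+D)(16) + (J+H)(29) = 45
Read each symbol's code off the tree from the root (left child = 0, right child = 1).

Codes:
  J: 10 (length 2)
  C: 00 (length 2)
  H: 11 (length 2)
  D: 01 (length 2)
Average code length: 90/45 = 2.0000 bits/symbol


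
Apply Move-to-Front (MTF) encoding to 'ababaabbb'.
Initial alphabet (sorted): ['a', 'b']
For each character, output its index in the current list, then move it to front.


MTF encoding:
'a': index 0 in ['a', 'b'] -> ['a', 'b']
'b': index 1 in ['a', 'b'] -> ['b', 'a']
'a': index 1 in ['b', 'a'] -> ['a', 'b']
'b': index 1 in ['a', 'b'] -> ['b', 'a']
'a': index 1 in ['b', 'a'] -> ['a', 'b']
'a': index 0 in ['a', 'b'] -> ['a', 'b']
'b': index 1 in ['a', 'b'] -> ['b', 'a']
'b': index 0 in ['b', 'a'] -> ['b', 'a']
'b': index 0 in ['b', 'a'] -> ['b', 'a']


Output: [0, 1, 1, 1, 1, 0, 1, 0, 0]


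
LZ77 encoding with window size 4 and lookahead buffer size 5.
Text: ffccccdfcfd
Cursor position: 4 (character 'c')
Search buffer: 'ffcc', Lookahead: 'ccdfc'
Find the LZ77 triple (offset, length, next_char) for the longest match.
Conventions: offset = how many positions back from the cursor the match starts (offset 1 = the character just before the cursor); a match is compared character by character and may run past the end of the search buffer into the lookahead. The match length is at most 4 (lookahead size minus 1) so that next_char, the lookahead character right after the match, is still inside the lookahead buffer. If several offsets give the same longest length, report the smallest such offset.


Try each offset into the search buffer:
  offset=1 (pos 3, char 'c'): match length 2
  offset=2 (pos 2, char 'c'): match length 2
  offset=3 (pos 1, char 'f'): match length 0
  offset=4 (pos 0, char 'f'): match length 0
Longest match has length 2, found at offsets 1, 2; take the smallest, offset 1.
next_char = character at position 4 + 2 = 6 -> 'd'

Best match: offset=1, length=2 (matching 'cc' starting at position 3)
LZ77 triple: (1, 2, 'd')


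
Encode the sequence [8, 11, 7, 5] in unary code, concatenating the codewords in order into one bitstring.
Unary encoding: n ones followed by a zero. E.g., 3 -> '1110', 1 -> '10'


Encode each number as n ones followed by a terminating 0:
  8 -> 111111110 (9 bits)
  11 -> 111111111110 (12 bits)
  7 -> 11111110 (8 bits)
  5 -> 111110 (6 bits)
Total length = 9 + 12 + 8 + 6 = 35 bits.

Unary([8, 11, 7, 5]) = 11111111011111111111011111110111110 (35 bits)


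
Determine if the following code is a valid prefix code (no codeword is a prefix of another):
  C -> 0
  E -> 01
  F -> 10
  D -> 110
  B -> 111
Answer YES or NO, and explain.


Checking each pair (does one codeword prefix another?):
  C='0' vs E='01': prefix -- VIOLATION

NO -- this is NOT a valid prefix code. C (0) is a prefix of E (01).


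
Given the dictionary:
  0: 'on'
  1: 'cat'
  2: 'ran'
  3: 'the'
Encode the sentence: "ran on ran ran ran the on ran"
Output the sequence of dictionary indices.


Look up each word in the dictionary:
  'ran' -> 2
  'on' -> 0
  'ran' -> 2
  'ran' -> 2
  'ran' -> 2
  'the' -> 3
  'on' -> 0
  'ran' -> 2

Encoded: [2, 0, 2, 2, 2, 3, 0, 2]


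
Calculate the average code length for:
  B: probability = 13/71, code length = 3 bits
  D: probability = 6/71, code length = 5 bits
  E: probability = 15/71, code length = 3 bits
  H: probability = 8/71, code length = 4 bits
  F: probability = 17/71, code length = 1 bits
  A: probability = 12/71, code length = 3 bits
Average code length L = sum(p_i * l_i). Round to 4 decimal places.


Weighted contributions p_i * l_i:
  B: (13/71) * 3 = 39/71
  D: (6/71) * 5 = 30/71
  E: (15/71) * 3 = 45/71
  H: (8/71) * 4 = 32/71
  F: (17/71) * 1 = 17/71
  A: (12/71) * 3 = 36/71
Sum = (39 + 30 + 45 + 32 + 17 + 36)/71 = 199/71

L = 199/71 = 2.8028 bits/symbol


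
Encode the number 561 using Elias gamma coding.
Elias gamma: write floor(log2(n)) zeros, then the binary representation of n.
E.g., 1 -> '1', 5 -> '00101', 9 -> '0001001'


num_bits = floor(log2(561)) + 1 = 10
leading_zeros = num_bits - 1 = 9
binary(561) = 1000110001

Elias gamma(561) = '000000000' + '1000110001' = 0000000001000110001 (19 bits)


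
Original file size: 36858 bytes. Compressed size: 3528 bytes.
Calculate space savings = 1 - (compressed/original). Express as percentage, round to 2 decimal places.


ratio = compressed/original = 3528/36858 = 0.095719
savings = 1 - ratio = 1 - 0.095719 = 0.904281
as a percentage: 0.904281 * 100 = 90.43%

Space savings = 1 - 3528/36858 = 90.43%


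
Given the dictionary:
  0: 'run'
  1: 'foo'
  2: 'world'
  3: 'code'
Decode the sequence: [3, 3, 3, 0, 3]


Look up each index in the dictionary:
  3 -> 'code'
  3 -> 'code'
  3 -> 'code'
  0 -> 'run'
  3 -> 'code'

Decoded: "code code code run code"


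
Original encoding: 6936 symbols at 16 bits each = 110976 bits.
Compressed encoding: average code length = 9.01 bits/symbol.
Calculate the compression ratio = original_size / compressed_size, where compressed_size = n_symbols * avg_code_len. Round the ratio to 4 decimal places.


original_size = n_symbols * orig_bits = 6936 * 16 = 110976 bits
compressed_size = n_symbols * avg_code_len = 6936 * 9.01 = 62493.36 bits
ratio = original_size / compressed_size = 110976 / 62493.36 = 1.7758

Compression ratio = 1.7758


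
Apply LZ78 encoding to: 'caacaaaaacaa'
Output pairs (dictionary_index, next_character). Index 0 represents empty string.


LZ78 encoding steps:
Dictionary: {0: ''}
Step 1: w='' (idx 0), next='c' -> output (0, 'c'), add 'c' as idx 1
Step 2: w='' (idx 0), next='a' -> output (0, 'a'), add 'a' as idx 2
Step 3: w='a' (idx 2), next='c' -> output (2, 'c'), add 'ac' as idx 3
Step 4: w='a' (idx 2), next='a' -> output (2, 'a'), add 'aa' as idx 4
Step 5: w='aa' (idx 4), next='a' -> output (4, 'a'), add 'aaa' as idx 5
Step 6: w='c' (idx 1), next='a' -> output (1, 'a'), add 'ca' as idx 6
Step 7: w='a' (idx 2), end of input -> output (2, '')


Encoded: [(0, 'c'), (0, 'a'), (2, 'c'), (2, 'a'), (4, 'a'), (1, 'a'), (2, '')]


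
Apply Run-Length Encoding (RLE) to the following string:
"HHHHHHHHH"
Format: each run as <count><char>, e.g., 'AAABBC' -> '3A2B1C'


Scanning runs left to right:
  i=0: run of 'H' x 9 -> '9H'

RLE = 9H


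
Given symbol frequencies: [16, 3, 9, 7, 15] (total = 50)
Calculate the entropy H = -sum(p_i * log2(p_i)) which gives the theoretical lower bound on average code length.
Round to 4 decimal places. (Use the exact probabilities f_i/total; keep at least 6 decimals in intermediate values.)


Per-symbol terms -p_i * log2(p_i) with p_i = f_i/50:
  p = 16/50 = 0.320000: log2(p) = -1.643856, -p*log2(p) = 0.526034
  p = 3/50 = 0.060000: log2(p) = -4.058894, -p*log2(p) = 0.243534
  p = 9/50 = 0.180000: log2(p) = -2.473931, -p*log2(p) = 0.445308
  p = 7/50 = 0.140000: log2(p) = -2.836501, -p*log2(p) = 0.397110
  p = 15/50 = 0.300000: log2(p) = -1.736966, -p*log2(p) = 0.521090
H = 0.526034 + 0.243534 + 0.445308 + 0.397110 + 0.521090 = 2.133076

H = 2.1331 bits/symbol


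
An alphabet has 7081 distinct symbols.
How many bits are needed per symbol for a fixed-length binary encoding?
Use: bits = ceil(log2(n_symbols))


log2(7081) = 12.7897
Bracket: 2^12 = 4096 < 7081 <= 2^13 = 8192
So ceil(log2(7081)) = 13

bits = ceil(log2(7081)) = ceil(12.7897) = 13 bits


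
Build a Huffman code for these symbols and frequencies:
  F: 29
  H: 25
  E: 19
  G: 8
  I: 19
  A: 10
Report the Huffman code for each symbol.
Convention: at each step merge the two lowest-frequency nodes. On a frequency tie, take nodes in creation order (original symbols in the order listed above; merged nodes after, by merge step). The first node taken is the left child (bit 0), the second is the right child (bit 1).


Huffman tree construction:
Step 1: Merge G(8) + A(10) = 18
Step 2: Merge (G+A)(18) + E(19) = 37
Step 3: Merge I(19) + H(25) = 44
Step 4: Merge F(29) + ((G+A)+E)(37) = 66
Step 5: Merge (I+H)(44) + (F+((G+A)+E))(66) = 110
Read each symbol's code off the tree from the root (left child = 0, right child = 1).

Codes:
  F: 10 (length 2)
  H: 01 (length 2)
  E: 111 (length 3)
  G: 1100 (length 4)
  I: 00 (length 2)
  A: 1101 (length 4)
Average code length: 275/110 = 2.5000 bits/symbol


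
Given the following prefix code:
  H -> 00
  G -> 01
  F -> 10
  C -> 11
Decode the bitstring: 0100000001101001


Decoding step by step:
Bits 01 -> G
Bits 00 -> H
Bits 00 -> H
Bits 00 -> H
Bits 01 -> G
Bits 10 -> F
Bits 10 -> F
Bits 01 -> G


Decoded message: GHHHGFFG


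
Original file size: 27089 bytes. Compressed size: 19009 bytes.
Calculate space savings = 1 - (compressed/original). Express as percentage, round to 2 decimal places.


ratio = compressed/original = 19009/27089 = 0.701724
savings = 1 - ratio = 1 - 0.701724 = 0.298276
as a percentage: 0.298276 * 100 = 29.83%

Space savings = 1 - 19009/27089 = 29.83%


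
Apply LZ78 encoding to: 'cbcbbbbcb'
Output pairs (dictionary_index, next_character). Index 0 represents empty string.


LZ78 encoding steps:
Dictionary: {0: ''}
Step 1: w='' (idx 0), next='c' -> output (0, 'c'), add 'c' as idx 1
Step 2: w='' (idx 0), next='b' -> output (0, 'b'), add 'b' as idx 2
Step 3: w='c' (idx 1), next='b' -> output (1, 'b'), add 'cb' as idx 3
Step 4: w='b' (idx 2), next='b' -> output (2, 'b'), add 'bb' as idx 4
Step 5: w='b' (idx 2), next='c' -> output (2, 'c'), add 'bc' as idx 5
Step 6: w='b' (idx 2), end of input -> output (2, '')


Encoded: [(0, 'c'), (0, 'b'), (1, 'b'), (2, 'b'), (2, 'c'), (2, '')]


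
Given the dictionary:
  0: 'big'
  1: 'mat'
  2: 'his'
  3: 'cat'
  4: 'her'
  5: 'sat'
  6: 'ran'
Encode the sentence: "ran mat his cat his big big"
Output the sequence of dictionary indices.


Look up each word in the dictionary:
  'ran' -> 6
  'mat' -> 1
  'his' -> 2
  'cat' -> 3
  'his' -> 2
  'big' -> 0
  'big' -> 0

Encoded: [6, 1, 2, 3, 2, 0, 0]


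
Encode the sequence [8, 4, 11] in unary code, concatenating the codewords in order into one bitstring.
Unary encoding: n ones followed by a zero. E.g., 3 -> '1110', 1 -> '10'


Encode each number as n ones followed by a terminating 0:
  8 -> 111111110 (9 bits)
  4 -> 11110 (5 bits)
  11 -> 111111111110 (12 bits)
Total length = 9 + 5 + 12 = 26 bits.

Unary([8, 4, 11]) = 11111111011110111111111110 (26 bits)


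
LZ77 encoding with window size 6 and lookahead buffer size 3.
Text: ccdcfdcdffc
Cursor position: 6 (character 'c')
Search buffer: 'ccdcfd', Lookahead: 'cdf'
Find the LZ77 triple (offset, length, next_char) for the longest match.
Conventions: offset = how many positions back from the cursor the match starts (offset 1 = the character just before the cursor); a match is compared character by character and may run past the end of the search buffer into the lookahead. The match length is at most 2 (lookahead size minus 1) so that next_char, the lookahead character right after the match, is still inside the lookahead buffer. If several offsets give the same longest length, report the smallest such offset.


Try each offset into the search buffer:
  offset=1 (pos 5, char 'd'): match length 0
  offset=2 (pos 4, char 'f'): match length 0
  offset=3 (pos 3, char 'c'): match length 1
  offset=4 (pos 2, char 'd'): match length 0
  offset=5 (pos 1, char 'c'): match length 2
  offset=6 (pos 0, char 'c'): match length 1
Longest match has length 2 at offset 5.
next_char = character at position 6 + 2 = 8 -> 'f'

Best match: offset=5, length=2 (matching 'cd' starting at position 1)
LZ77 triple: (5, 2, 'f')


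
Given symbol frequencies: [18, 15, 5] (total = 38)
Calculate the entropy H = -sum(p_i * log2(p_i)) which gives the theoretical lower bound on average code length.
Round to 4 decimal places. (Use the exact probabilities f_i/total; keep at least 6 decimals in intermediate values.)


Per-symbol terms -p_i * log2(p_i) with p_i = f_i/38:
  p = 18/38 = 0.473684: log2(p) = -1.078003, -p*log2(p) = 0.510633
  p = 15/38 = 0.394737: log2(p) = -1.341037, -p*log2(p) = 0.529357
  p = 5/38 = 0.131579: log2(p) = -2.925999, -p*log2(p) = 0.385000
H = 0.510633 + 0.529357 + 0.385000 = 1.424990

H = 1.425 bits/symbol


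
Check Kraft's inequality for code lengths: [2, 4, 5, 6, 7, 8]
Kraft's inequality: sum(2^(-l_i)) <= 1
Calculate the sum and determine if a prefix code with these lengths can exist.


Sum = 2^(-2) + 2^(-4) + 2^(-5) + 2^(-6) + 2^(-7) + 2^(-8)
    = 0.25 + 0.0625 + 0.03125 + 0.015625 + 0.0078125 + 0.00390625
    = 95/256 = 0.37109375
Since 0.37109375 <= 1, Kraft's inequality IS satisfied.
A prefix code with these lengths CAN exist.

Kraft sum = 0.37109375. Satisfied.


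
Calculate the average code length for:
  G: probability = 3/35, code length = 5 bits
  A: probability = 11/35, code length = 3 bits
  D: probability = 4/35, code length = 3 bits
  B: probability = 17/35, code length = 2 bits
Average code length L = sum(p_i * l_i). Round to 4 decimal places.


Weighted contributions p_i * l_i:
  G: (3/35) * 5 = 15/35
  A: (11/35) * 3 = 33/35
  D: (4/35) * 3 = 12/35
  B: (17/35) * 2 = 34/35
Sum = (15 + 33 + 12 + 34)/35 = 94/35

L = 94/35 = 2.6857 bits/symbol


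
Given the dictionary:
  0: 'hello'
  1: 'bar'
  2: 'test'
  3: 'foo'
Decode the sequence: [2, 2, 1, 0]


Look up each index in the dictionary:
  2 -> 'test'
  2 -> 'test'
  1 -> 'bar'
  0 -> 'hello'

Decoded: "test test bar hello"


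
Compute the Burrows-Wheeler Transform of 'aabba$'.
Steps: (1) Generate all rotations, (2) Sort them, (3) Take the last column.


Rotations (sorted):
  0: $aabba -> last char: a
  1: a$aabb -> last char: b
  2: aabba$ -> last char: $
  3: abba$a -> last char: a
  4: ba$aab -> last char: b
  5: bba$aa -> last char: a


BWT = ab$aba


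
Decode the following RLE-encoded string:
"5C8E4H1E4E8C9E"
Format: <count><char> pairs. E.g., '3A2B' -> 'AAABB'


Expanding each <count><char> pair:
  5C -> 'CCCCC'
  8E -> 'EEEEEEEE'
  4H -> 'HHHH'
  1E -> 'E'
  4E -> 'EEEE'
  8C -> 'CCCCCCCC'
  9E -> 'EEEEEEEEE'

Decoded = CCCCCEEEEEEEEHHHHEEEEECCCCCCCCEEEEEEEEE


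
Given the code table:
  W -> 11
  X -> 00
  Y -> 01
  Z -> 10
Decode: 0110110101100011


Decoding:
01 -> Y
10 -> Z
11 -> W
01 -> Y
01 -> Y
10 -> Z
00 -> X
11 -> W


Result: YZWYYZXW


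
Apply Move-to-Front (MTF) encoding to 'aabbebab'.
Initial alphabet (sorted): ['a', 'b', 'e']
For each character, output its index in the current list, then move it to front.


MTF encoding:
'a': index 0 in ['a', 'b', 'e'] -> ['a', 'b', 'e']
'a': index 0 in ['a', 'b', 'e'] -> ['a', 'b', 'e']
'b': index 1 in ['a', 'b', 'e'] -> ['b', 'a', 'e']
'b': index 0 in ['b', 'a', 'e'] -> ['b', 'a', 'e']
'e': index 2 in ['b', 'a', 'e'] -> ['e', 'b', 'a']
'b': index 1 in ['e', 'b', 'a'] -> ['b', 'e', 'a']
'a': index 2 in ['b', 'e', 'a'] -> ['a', 'b', 'e']
'b': index 1 in ['a', 'b', 'e'] -> ['b', 'a', 'e']


Output: [0, 0, 1, 0, 2, 1, 2, 1]


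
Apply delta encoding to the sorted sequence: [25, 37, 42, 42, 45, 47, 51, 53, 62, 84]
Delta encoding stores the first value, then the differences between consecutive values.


First value: 25
Deltas:
  37 - 25 = 12
  42 - 37 = 5
  42 - 42 = 0
  45 - 42 = 3
  47 - 45 = 2
  51 - 47 = 4
  53 - 51 = 2
  62 - 53 = 9
  84 - 62 = 22


Delta encoded: [25, 12, 5, 0, 3, 2, 4, 2, 9, 22]


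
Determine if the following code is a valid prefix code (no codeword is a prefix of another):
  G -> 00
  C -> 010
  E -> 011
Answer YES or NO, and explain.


Checking each pair (does one codeword prefix another?):
  G='00' vs C='010': no prefix
  G='00' vs E='011': no prefix
  C='010' vs G='00': no prefix
  C='010' vs E='011': no prefix
  E='011' vs G='00': no prefix
  E='011' vs C='010': no prefix
No violation found over all pairs.

YES -- this is a valid prefix code. No codeword is a prefix of any other codeword.


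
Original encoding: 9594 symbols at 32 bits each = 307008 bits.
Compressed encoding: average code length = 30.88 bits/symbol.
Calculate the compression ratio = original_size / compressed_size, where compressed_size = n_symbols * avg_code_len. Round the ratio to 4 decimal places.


original_size = n_symbols * orig_bits = 9594 * 32 = 307008 bits
compressed_size = n_symbols * avg_code_len = 9594 * 30.88 = 296262.72 bits
ratio = original_size / compressed_size = 307008 / 296262.72 = 1.0363

Compression ratio = 1.0363


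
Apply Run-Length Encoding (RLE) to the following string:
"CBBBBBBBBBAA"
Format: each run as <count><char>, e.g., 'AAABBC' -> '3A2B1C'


Scanning runs left to right:
  i=0: run of 'C' x 1 -> '1C'
  i=1: run of 'B' x 9 -> '9B'
  i=10: run of 'A' x 2 -> '2A'

RLE = 1C9B2A


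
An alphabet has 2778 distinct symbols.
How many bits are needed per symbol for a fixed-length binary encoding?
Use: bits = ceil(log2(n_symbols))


log2(2778) = 11.4398
Bracket: 2^11 = 2048 < 2778 <= 2^12 = 4096
So ceil(log2(2778)) = 12

bits = ceil(log2(2778)) = ceil(11.4398) = 12 bits


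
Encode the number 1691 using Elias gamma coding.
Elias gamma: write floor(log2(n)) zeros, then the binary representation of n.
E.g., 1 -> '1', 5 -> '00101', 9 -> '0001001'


num_bits = floor(log2(1691)) + 1 = 11
leading_zeros = num_bits - 1 = 10
binary(1691) = 11010011011

Elias gamma(1691) = '0000000000' + '11010011011' = 000000000011010011011 (21 bits)


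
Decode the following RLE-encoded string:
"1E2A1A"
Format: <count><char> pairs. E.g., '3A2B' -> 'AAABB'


Expanding each <count><char> pair:
  1E -> 'E'
  2A -> 'AA'
  1A -> 'A'

Decoded = EAAA


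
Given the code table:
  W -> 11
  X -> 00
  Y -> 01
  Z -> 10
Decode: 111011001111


Decoding:
11 -> W
10 -> Z
11 -> W
00 -> X
11 -> W
11 -> W


Result: WZWXWW


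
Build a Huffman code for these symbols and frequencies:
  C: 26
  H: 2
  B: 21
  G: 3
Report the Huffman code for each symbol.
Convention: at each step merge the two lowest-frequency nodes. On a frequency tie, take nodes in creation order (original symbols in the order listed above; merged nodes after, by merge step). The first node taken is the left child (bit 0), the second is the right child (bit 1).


Huffman tree construction:
Step 1: Merge H(2) + G(3) = 5
Step 2: Merge (H+G)(5) + B(21) = 26
Step 3: Merge C(26) + ((H+G)+B)(26) = 52
Read each symbol's code off the tree from the root (left child = 0, right child = 1).

Codes:
  C: 0 (length 1)
  H: 100 (length 3)
  B: 11 (length 2)
  G: 101 (length 3)
Average code length: 83/52 = 1.5962 bits/symbol


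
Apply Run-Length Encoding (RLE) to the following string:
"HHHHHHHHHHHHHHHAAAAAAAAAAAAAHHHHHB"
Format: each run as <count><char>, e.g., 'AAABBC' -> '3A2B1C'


Scanning runs left to right:
  i=0: run of 'H' x 15 -> '15H'
  i=15: run of 'A' x 13 -> '13A'
  i=28: run of 'H' x 5 -> '5H'
  i=33: run of 'B' x 1 -> '1B'

RLE = 15H13A5H1B


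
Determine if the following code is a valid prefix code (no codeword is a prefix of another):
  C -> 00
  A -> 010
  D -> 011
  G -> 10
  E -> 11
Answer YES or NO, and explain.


Checking each pair (does one codeword prefix another?):
  C='00' vs A='010': no prefix
  C='00' vs D='011': no prefix
  C='00' vs G='10': no prefix
  C='00' vs E='11': no prefix
  A='010' vs C='00': no prefix
  A='010' vs D='011': no prefix
  A='010' vs G='10': no prefix
  A='010' vs E='11': no prefix
  D='011' vs C='00': no prefix
  D='011' vs A='010': no prefix
  D='011' vs G='10': no prefix
  D='011' vs E='11': no prefix
  G='10' vs C='00': no prefix
  G='10' vs A='010': no prefix
  G='10' vs D='011': no prefix
  G='10' vs E='11': no prefix
  E='11' vs C='00': no prefix
  E='11' vs A='010': no prefix
  E='11' vs D='011': no prefix
  E='11' vs G='10': no prefix
No violation found over all pairs.

YES -- this is a valid prefix code. No codeword is a prefix of any other codeword.


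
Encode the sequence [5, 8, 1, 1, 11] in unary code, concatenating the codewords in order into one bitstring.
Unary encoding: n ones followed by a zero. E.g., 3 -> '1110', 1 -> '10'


Encode each number as n ones followed by a terminating 0:
  5 -> 111110 (6 bits)
  8 -> 111111110 (9 bits)
  1 -> 10 (2 bits)
  1 -> 10 (2 bits)
  11 -> 111111111110 (12 bits)
Total length = 6 + 9 + 2 + 2 + 12 = 31 bits.

Unary([5, 8, 1, 1, 11]) = 1111101111111101010111111111110 (31 bits)


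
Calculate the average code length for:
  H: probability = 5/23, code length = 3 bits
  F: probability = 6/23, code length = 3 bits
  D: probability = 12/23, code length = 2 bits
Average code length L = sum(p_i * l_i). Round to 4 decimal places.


Weighted contributions p_i * l_i:
  H: (5/23) * 3 = 15/23
  F: (6/23) * 3 = 18/23
  D: (12/23) * 2 = 24/23
Sum = (15 + 18 + 24)/23 = 57/23

L = 57/23 = 2.4783 bits/symbol


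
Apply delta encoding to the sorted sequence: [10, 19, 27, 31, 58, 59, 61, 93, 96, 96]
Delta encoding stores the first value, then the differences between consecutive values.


First value: 10
Deltas:
  19 - 10 = 9
  27 - 19 = 8
  31 - 27 = 4
  58 - 31 = 27
  59 - 58 = 1
  61 - 59 = 2
  93 - 61 = 32
  96 - 93 = 3
  96 - 96 = 0


Delta encoded: [10, 9, 8, 4, 27, 1, 2, 32, 3, 0]


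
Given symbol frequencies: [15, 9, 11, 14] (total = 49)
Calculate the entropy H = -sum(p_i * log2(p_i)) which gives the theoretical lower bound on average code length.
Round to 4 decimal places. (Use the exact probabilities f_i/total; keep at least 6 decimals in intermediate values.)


Per-symbol terms -p_i * log2(p_i) with p_i = f_i/49:
  p = 15/49 = 0.306122: log2(p) = -1.707819, -p*log2(p) = 0.522802
  p = 9/49 = 0.183673: log2(p) = -2.444785, -p*log2(p) = 0.449042
  p = 11/49 = 0.224490: log2(p) = -2.155278, -p*log2(p) = 0.483838
  p = 14/49 = 0.285714: log2(p) = -1.807355, -p*log2(p) = 0.516387
H = 0.522802 + 0.449042 + 0.483838 + 0.516387 = 1.972069

H = 1.9721 bits/symbol


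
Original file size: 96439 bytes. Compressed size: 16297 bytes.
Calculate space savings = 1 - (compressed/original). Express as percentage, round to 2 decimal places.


ratio = compressed/original = 16297/96439 = 0.168988
savings = 1 - ratio = 1 - 0.168988 = 0.831012
as a percentage: 0.831012 * 100 = 83.1%

Space savings = 1 - 16297/96439 = 83.1%


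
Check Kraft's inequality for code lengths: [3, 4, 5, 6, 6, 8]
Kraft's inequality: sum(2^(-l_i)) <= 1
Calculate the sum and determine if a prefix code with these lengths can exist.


Sum = 2^(-3) + 2^(-4) + 2^(-5) + 2^(-6) + 2^(-6) + 2^(-8)
    = 0.125 + 0.0625 + 0.03125 + 0.015625 + 0.015625 + 0.00390625
    = 65/256 = 0.25390625
Since 0.25390625 <= 1, Kraft's inequality IS satisfied.
A prefix code with these lengths CAN exist.

Kraft sum = 0.25390625. Satisfied.


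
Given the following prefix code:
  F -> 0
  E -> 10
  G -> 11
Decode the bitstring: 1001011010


Decoding step by step:
Bits 10 -> E
Bits 0 -> F
Bits 10 -> E
Bits 11 -> G
Bits 0 -> F
Bits 10 -> E


Decoded message: EFEGFE


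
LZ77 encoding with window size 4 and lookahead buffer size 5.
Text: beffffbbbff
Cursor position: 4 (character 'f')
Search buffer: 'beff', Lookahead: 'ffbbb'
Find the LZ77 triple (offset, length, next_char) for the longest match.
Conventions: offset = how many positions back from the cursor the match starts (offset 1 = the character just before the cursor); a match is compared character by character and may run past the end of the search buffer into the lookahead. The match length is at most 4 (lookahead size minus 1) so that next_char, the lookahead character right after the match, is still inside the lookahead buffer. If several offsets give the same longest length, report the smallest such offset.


Try each offset into the search buffer:
  offset=1 (pos 3, char 'f'): match length 2
  offset=2 (pos 2, char 'f'): match length 2
  offset=3 (pos 1, char 'e'): match length 0
  offset=4 (pos 0, char 'b'): match length 0
Longest match has length 2, found at offsets 1, 2; take the smallest, offset 1.
next_char = character at position 4 + 2 = 6 -> 'b'

Best match: offset=1, length=2 (matching 'ff' starting at position 3)
LZ77 triple: (1, 2, 'b')


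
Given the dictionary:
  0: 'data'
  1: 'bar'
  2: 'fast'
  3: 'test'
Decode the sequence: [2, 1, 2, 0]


Look up each index in the dictionary:
  2 -> 'fast'
  1 -> 'bar'
  2 -> 'fast'
  0 -> 'data'

Decoded: "fast bar fast data"


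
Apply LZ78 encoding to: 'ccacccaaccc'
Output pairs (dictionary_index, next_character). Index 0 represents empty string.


LZ78 encoding steps:
Dictionary: {0: ''}
Step 1: w='' (idx 0), next='c' -> output (0, 'c'), add 'c' as idx 1
Step 2: w='c' (idx 1), next='a' -> output (1, 'a'), add 'ca' as idx 2
Step 3: w='c' (idx 1), next='c' -> output (1, 'c'), add 'cc' as idx 3
Step 4: w='ca' (idx 2), next='a' -> output (2, 'a'), add 'caa' as idx 4
Step 5: w='cc' (idx 3), next='c' -> output (3, 'c'), add 'ccc' as idx 5


Encoded: [(0, 'c'), (1, 'a'), (1, 'c'), (2, 'a'), (3, 'c')]


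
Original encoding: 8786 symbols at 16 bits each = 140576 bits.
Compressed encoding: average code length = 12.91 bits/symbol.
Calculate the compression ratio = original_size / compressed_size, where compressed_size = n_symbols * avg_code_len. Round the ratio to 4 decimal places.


original_size = n_symbols * orig_bits = 8786 * 16 = 140576 bits
compressed_size = n_symbols * avg_code_len = 8786 * 12.91 = 113427.26 bits
ratio = original_size / compressed_size = 140576 / 113427.26 = 1.2393

Compression ratio = 1.2393


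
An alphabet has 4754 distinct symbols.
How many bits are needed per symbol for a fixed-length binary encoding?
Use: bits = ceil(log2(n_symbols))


log2(4754) = 12.2149
Bracket: 2^12 = 4096 < 4754 <= 2^13 = 8192
So ceil(log2(4754)) = 13

bits = ceil(log2(4754)) = ceil(12.2149) = 13 bits


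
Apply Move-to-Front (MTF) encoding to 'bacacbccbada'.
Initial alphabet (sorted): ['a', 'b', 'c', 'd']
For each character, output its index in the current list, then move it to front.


MTF encoding:
'b': index 1 in ['a', 'b', 'c', 'd'] -> ['b', 'a', 'c', 'd']
'a': index 1 in ['b', 'a', 'c', 'd'] -> ['a', 'b', 'c', 'd']
'c': index 2 in ['a', 'b', 'c', 'd'] -> ['c', 'a', 'b', 'd']
'a': index 1 in ['c', 'a', 'b', 'd'] -> ['a', 'c', 'b', 'd']
'c': index 1 in ['a', 'c', 'b', 'd'] -> ['c', 'a', 'b', 'd']
'b': index 2 in ['c', 'a', 'b', 'd'] -> ['b', 'c', 'a', 'd']
'c': index 1 in ['b', 'c', 'a', 'd'] -> ['c', 'b', 'a', 'd']
'c': index 0 in ['c', 'b', 'a', 'd'] -> ['c', 'b', 'a', 'd']
'b': index 1 in ['c', 'b', 'a', 'd'] -> ['b', 'c', 'a', 'd']
'a': index 2 in ['b', 'c', 'a', 'd'] -> ['a', 'b', 'c', 'd']
'd': index 3 in ['a', 'b', 'c', 'd'] -> ['d', 'a', 'b', 'c']
'a': index 1 in ['d', 'a', 'b', 'c'] -> ['a', 'd', 'b', 'c']


Output: [1, 1, 2, 1, 1, 2, 1, 0, 1, 2, 3, 1]


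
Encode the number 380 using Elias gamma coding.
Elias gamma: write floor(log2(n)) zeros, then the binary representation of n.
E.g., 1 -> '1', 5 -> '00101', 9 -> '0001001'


num_bits = floor(log2(380)) + 1 = 9
leading_zeros = num_bits - 1 = 8
binary(380) = 101111100

Elias gamma(380) = '00000000' + '101111100' = 00000000101111100 (17 bits)


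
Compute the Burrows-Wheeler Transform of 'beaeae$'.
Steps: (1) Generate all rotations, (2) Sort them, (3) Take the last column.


Rotations (sorted):
  0: $beaeae -> last char: e
  1: ae$beae -> last char: e
  2: aeae$be -> last char: e
  3: beaeae$ -> last char: $
  4: e$beaea -> last char: a
  5: eae$bea -> last char: a
  6: eaeae$b -> last char: b


BWT = eee$aab


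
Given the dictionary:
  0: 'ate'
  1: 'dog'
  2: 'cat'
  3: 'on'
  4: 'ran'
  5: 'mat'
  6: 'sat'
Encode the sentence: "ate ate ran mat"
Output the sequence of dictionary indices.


Look up each word in the dictionary:
  'ate' -> 0
  'ate' -> 0
  'ran' -> 4
  'mat' -> 5

Encoded: [0, 0, 4, 5]


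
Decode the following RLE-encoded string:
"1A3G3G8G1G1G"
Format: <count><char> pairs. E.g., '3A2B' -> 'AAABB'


Expanding each <count><char> pair:
  1A -> 'A'
  3G -> 'GGG'
  3G -> 'GGG'
  8G -> 'GGGGGGGG'
  1G -> 'G'
  1G -> 'G'

Decoded = AGGGGGGGGGGGGGGGG


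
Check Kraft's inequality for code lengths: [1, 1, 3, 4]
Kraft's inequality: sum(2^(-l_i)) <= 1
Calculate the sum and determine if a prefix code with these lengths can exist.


Sum = 2^(-1) + 2^(-1) + 2^(-3) + 2^(-4)
    = 0.5 + 0.5 + 0.125 + 0.0625
    = 19/16 = 1.1875
Since 1.1875 > 1, Kraft's inequality is NOT satisfied.
A prefix code with these lengths CANNOT exist.

Kraft sum = 1.1875. Not satisfied.


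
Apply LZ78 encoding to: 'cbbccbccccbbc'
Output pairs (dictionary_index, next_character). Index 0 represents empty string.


LZ78 encoding steps:
Dictionary: {0: ''}
Step 1: w='' (idx 0), next='c' -> output (0, 'c'), add 'c' as idx 1
Step 2: w='' (idx 0), next='b' -> output (0, 'b'), add 'b' as idx 2
Step 3: w='b' (idx 2), next='c' -> output (2, 'c'), add 'bc' as idx 3
Step 4: w='c' (idx 1), next='b' -> output (1, 'b'), add 'cb' as idx 4
Step 5: w='c' (idx 1), next='c' -> output (1, 'c'), add 'cc' as idx 5
Step 6: w='cc' (idx 5), next='b' -> output (5, 'b'), add 'ccb' as idx 6
Step 7: w='bc' (idx 3), end of input -> output (3, '')


Encoded: [(0, 'c'), (0, 'b'), (2, 'c'), (1, 'b'), (1, 'c'), (5, 'b'), (3, '')]


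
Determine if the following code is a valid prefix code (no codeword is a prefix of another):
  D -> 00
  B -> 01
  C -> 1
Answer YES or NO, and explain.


Checking each pair (does one codeword prefix another?):
  D='00' vs B='01': no prefix
  D='00' vs C='1': no prefix
  B='01' vs D='00': no prefix
  B='01' vs C='1': no prefix
  C='1' vs D='00': no prefix
  C='1' vs B='01': no prefix
No violation found over all pairs.

YES -- this is a valid prefix code. No codeword is a prefix of any other codeword.


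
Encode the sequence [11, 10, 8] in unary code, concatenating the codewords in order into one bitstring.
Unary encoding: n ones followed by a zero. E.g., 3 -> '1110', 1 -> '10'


Encode each number as n ones followed by a terminating 0:
  11 -> 111111111110 (12 bits)
  10 -> 11111111110 (11 bits)
  8 -> 111111110 (9 bits)
Total length = 12 + 11 + 9 = 32 bits.

Unary([11, 10, 8]) = 11111111111011111111110111111110 (32 bits)


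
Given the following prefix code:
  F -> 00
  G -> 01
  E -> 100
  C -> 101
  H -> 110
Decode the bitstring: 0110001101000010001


Decoding step by step:
Bits 01 -> G
Bits 100 -> E
Bits 01 -> G
Bits 101 -> C
Bits 00 -> F
Bits 00 -> F
Bits 100 -> E
Bits 01 -> G


Decoded message: GEGCFFEG


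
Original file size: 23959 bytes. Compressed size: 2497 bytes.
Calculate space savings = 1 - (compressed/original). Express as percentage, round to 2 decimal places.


ratio = compressed/original = 2497/23959 = 0.10422
savings = 1 - ratio = 1 - 0.10422 = 0.89578
as a percentage: 0.89578 * 100 = 89.58%

Space savings = 1 - 2497/23959 = 89.58%


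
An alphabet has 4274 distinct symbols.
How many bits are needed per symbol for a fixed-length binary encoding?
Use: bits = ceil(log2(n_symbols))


log2(4274) = 12.0614
Bracket: 2^12 = 4096 < 4274 <= 2^13 = 8192
So ceil(log2(4274)) = 13

bits = ceil(log2(4274)) = ceil(12.0614) = 13 bits


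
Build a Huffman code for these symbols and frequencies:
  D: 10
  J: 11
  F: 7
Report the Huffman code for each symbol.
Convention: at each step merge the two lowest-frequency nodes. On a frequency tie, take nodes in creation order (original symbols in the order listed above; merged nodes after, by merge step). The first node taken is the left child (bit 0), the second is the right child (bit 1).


Huffman tree construction:
Step 1: Merge F(7) + D(10) = 17
Step 2: Merge J(11) + (F+D)(17) = 28
Read each symbol's code off the tree from the root (left child = 0, right child = 1).

Codes:
  D: 11 (length 2)
  J: 0 (length 1)
  F: 10 (length 2)
Average code length: 45/28 = 1.6071 bits/symbol


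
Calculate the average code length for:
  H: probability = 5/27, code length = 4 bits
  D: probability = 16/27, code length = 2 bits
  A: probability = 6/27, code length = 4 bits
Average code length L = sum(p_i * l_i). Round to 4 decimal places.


Weighted contributions p_i * l_i:
  H: (5/27) * 4 = 20/27
  D: (16/27) * 2 = 32/27
  A: (6/27) * 4 = 24/27
Sum = (20 + 32 + 24)/27 = 76/27

L = 76/27 = 2.8148 bits/symbol


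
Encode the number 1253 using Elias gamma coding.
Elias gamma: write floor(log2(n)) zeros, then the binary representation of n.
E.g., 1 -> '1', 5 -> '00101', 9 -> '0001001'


num_bits = floor(log2(1253)) + 1 = 11
leading_zeros = num_bits - 1 = 10
binary(1253) = 10011100101

Elias gamma(1253) = '0000000000' + '10011100101' = 000000000010011100101 (21 bits)


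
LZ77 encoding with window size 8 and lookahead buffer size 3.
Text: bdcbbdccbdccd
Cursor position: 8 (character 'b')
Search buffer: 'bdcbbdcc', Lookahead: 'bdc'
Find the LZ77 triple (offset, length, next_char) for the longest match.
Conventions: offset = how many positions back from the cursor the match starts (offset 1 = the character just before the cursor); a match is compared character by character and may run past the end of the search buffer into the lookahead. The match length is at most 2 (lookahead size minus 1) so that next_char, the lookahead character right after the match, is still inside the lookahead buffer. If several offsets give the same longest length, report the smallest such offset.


Try each offset into the search buffer:
  offset=1 (pos 7, char 'c'): match length 0
  offset=2 (pos 6, char 'c'): match length 0
  offset=3 (pos 5, char 'd'): match length 0
  offset=4 (pos 4, char 'b'): match length 2
  offset=5 (pos 3, char 'b'): match length 1
  offset=6 (pos 2, char 'c'): match length 0
  offset=7 (pos 1, char 'd'): match length 0
  offset=8 (pos 0, char 'b'): match length 2
Longest match has length 2, found at offsets 4, 8; take the smallest, offset 4.
next_char = character at position 8 + 2 = 10 -> 'c'

Best match: offset=4, length=2 (matching 'bd' starting at position 4)
LZ77 triple: (4, 2, 'c')


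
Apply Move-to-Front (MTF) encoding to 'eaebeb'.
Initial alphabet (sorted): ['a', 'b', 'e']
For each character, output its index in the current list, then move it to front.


MTF encoding:
'e': index 2 in ['a', 'b', 'e'] -> ['e', 'a', 'b']
'a': index 1 in ['e', 'a', 'b'] -> ['a', 'e', 'b']
'e': index 1 in ['a', 'e', 'b'] -> ['e', 'a', 'b']
'b': index 2 in ['e', 'a', 'b'] -> ['b', 'e', 'a']
'e': index 1 in ['b', 'e', 'a'] -> ['e', 'b', 'a']
'b': index 1 in ['e', 'b', 'a'] -> ['b', 'e', 'a']


Output: [2, 1, 1, 2, 1, 1]


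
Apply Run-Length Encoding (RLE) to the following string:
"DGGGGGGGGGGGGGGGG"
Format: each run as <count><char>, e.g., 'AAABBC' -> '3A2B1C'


Scanning runs left to right:
  i=0: run of 'D' x 1 -> '1D'
  i=1: run of 'G' x 16 -> '16G'

RLE = 1D16G


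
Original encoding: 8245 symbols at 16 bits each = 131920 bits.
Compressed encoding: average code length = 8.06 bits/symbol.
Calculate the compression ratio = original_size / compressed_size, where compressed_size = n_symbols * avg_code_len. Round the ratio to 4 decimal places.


original_size = n_symbols * orig_bits = 8245 * 16 = 131920 bits
compressed_size = n_symbols * avg_code_len = 8245 * 8.06 = 66454.7 bits
ratio = original_size / compressed_size = 131920 / 66454.7 = 1.9851

Compression ratio = 1.9851


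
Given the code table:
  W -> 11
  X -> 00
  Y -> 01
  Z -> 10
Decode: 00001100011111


Decoding:
00 -> X
00 -> X
11 -> W
00 -> X
01 -> Y
11 -> W
11 -> W


Result: XXWXYWW
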